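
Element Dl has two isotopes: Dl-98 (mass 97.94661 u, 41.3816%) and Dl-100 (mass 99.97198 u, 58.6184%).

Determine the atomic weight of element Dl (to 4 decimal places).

99.1338 u

Weight each isotope mass by its fractional abundance: 0.413816 × 97.94661 + 0.586184 × 99.97198
= 40.531874 + 58.601975 = 99.133849 u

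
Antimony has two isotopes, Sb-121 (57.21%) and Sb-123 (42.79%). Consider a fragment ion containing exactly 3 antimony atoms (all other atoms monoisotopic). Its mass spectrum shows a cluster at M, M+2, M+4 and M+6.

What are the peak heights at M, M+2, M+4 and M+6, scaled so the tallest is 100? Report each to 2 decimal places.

44.57 : 100.00 : 74.79 : 18.65

Expanding (0.5721 + 0.4279)^3:
P(M) = 0.5721^3 = 0.187247
P(M+2) = 3 × 0.5721^2 × 0.4279^1 = 0.420153
P(M+4) = 3 × 0.5721^1 × 0.4279^2 = 0.314252
P(M+6) = 0.4279^3 = 0.078348
The M+2 peak is largest (0.420153); scaling to 100 gives 44.57 : 100.00 : 74.79 : 18.65.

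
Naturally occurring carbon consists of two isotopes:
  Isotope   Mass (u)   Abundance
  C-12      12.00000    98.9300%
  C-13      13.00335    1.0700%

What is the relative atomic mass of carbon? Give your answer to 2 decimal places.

12.01 u

Weight each isotope mass by its fractional abundance: 0.989300 × 12.00000 + 0.010700 × 13.00335
= 11.871600 + 0.139136 = 12.010736 u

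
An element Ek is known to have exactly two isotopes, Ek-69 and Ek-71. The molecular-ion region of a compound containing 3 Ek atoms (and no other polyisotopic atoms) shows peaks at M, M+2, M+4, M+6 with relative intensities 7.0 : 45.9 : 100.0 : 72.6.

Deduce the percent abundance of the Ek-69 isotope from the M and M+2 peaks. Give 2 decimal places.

Write p for the Ek-69 fraction. I(M+2)/I(M) = [C(3,1)·p^2·(1−p)] / p^3 = 3·(1−p)/p = 45.9/7.0 = 6.5571
(1−p)/p = 6.5571/3 = 2.1857  ⇒  p = 1/(1 + 2.1857) = 0.3139
Ek-69: 31.39%, Ek-71: 68.61%.

31.39%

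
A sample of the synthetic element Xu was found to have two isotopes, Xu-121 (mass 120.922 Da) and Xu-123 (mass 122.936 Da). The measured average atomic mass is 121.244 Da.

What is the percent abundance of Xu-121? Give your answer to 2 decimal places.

84.01%

With x = fraction of Xu-121 (so Xu-123 is 1 − x):
120.922·x + 122.936·(1 − x) = 121.244
(120.922 − 122.936)·x = 121.244 − 122.936
x = -1.692 / -2.014 = 0.84012 → 84.01% Xu-121, 15.99% Xu-123.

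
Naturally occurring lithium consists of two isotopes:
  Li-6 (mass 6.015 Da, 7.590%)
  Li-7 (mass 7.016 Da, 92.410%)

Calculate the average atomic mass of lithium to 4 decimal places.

6.9400 Da

Average mass = Σ (abundance × isotope mass) = 0.07590 × 6.015 + 0.92410 × 7.016
= 0.45654 + 6.48349 = 6.94003 Da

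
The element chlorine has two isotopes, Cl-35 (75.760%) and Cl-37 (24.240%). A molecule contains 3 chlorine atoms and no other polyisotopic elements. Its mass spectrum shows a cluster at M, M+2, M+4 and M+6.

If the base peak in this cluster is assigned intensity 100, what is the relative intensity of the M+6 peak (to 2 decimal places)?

3.28

Binomial terms of (0.75760 + 0.24240)^3: M 0.4348, M+2 0.4174, M+4 0.1335, M+6 0.0142 → M is the base peak.
P(M) = C(3,0) × 0.75760^3 × 0.24240^0 = 1 × 0.4348304 × 1.0000 = 0.434830 (base)
P(M+6) = C(3,3) × 0.75760^0 × 0.24240^3 = 1 × 1.0000 × 0.01424288 = 0.014243
Relative intensity = 0.014243 / 0.434830 × 100 = 3.28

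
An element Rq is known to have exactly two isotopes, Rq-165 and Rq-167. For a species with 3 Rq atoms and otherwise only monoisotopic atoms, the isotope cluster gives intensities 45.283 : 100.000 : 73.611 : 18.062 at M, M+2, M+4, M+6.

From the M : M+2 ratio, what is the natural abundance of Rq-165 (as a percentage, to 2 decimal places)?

If p is the fraction of Rq that is Rq-165, then I(M+2)/I(M) = [C(3,1)·p^2·(1−p)] / p^3 = 3·(1−p)/p = 100.000/45.283 = 2.2083
(1−p)/p = 2.2083/3 = 0.7361  ⇒  p = 1/(1 + 0.7361) = 0.5760
Rq-165: 57.60%, Rq-167: 42.40%.

57.60%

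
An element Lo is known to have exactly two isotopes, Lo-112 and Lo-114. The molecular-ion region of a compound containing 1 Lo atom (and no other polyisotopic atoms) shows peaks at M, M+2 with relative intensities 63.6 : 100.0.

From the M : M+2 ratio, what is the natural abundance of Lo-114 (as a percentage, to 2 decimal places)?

If p is the fraction of Lo that is Lo-112, then I(M+2)/I(M) = [C(1,1)·p^0·(1−p)] / p^1 = 1·(1−p)/p = 100.0/63.6 = 1.5723
(1−p)/p = 1.5723/1 = 1.5723  ⇒  p = 1/(1 + 1.5723) = 0.3888
Lo-112: 38.88%, Lo-114: 61.12%.

61.12%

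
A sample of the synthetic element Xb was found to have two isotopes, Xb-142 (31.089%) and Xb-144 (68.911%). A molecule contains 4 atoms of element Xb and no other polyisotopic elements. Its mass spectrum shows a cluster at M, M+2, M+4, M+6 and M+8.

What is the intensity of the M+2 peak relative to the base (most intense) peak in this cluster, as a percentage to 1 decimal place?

20.4%

Binomial terms of (0.31089 + 0.68911)^4: M 0.0093, M+2 0.0828, M+4 0.2754, M+6 0.4069, M+8 0.2255 → M+6 is the base peak.
P(M+6) = C(4,3) × 0.31089^1 × 0.68911^3 = 4 × 0.31089 × 0.32723945 = 0.406942 (base)
P(M+2) = C(4,1) × 0.31089^3 × 0.68911^1 = 4 × 0.03004832 × 0.68911 = 0.082826
Relative intensity = 0.082826 / 0.406942 × 100 = 20.4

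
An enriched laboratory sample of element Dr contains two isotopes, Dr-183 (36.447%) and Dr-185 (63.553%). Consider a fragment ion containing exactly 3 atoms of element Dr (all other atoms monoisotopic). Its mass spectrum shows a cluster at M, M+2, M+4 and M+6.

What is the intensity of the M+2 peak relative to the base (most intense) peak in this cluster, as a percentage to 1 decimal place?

57.3%

Binomial terms of (0.36447 + 0.63553)^3: M 0.0484, M+2 0.2533, M+4 0.4416, M+6 0.2567 → M+4 is the base peak.
P(M+4) = C(3,2) × 0.36447^1 × 0.63553^2 = 3 × 0.36447 × 0.40389838 = 0.441627 (base)
P(M+2) = C(3,1) × 0.36447^2 × 0.63553^1 = 3 × 0.13283838 × 0.63553 = 0.253268
Relative intensity = 0.253268 / 0.441627 × 100 = 57.3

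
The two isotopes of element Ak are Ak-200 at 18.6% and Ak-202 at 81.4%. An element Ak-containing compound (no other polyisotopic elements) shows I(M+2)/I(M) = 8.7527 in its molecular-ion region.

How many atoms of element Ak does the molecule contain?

With n Ak atoms, P(M+2)/P(M) = C(n,1)·p^(n−1)q / p^n = n·q/p = n · 0.814/0.186.
n = 8.7527 × 0.186/0.814 = 2.00 ≈ 2

2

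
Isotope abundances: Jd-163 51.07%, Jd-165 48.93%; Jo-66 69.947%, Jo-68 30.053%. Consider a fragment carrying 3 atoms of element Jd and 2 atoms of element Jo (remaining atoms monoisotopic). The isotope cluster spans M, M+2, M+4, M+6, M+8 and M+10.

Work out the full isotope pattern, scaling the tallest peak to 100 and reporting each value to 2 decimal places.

18.49 : 69.03 : 100.00 : 69.83 : 23.37 : 3.00

Element Jd pattern (n=3): 0.13319796 : 0.38284959 : 0.36680694 : 0.11714551
Element Jo pattern (n=2): 0.48925828 : 0.42042344 : 0.09031828
Convolve the two distributions (both contribute in 2-u steps):
  M: 0.13319796×0.48925828 = 0.065168
  M+2: 0.13319796×0.42042344 + 0.38284959×0.48925828 = 0.243312
  M+4: 0.13319796×0.09031828 + 0.38284959×0.42042344 + 0.36680694×0.48925828 = 0.352452
  M+6: 0.38284959×0.09031828 + 0.36680694×0.42042344 + 0.11714551×0.48925828 = 0.246107
  M+8: 0.36680694×0.09031828 + 0.11714551×0.42042344 = 0.082380
  M+10: 0.11714551×0.09031828 = 0.010580
Scale to base peak (0.352452) = 100: 18.49 : 69.03 : 100.00 : 69.83 : 23.37 : 3.00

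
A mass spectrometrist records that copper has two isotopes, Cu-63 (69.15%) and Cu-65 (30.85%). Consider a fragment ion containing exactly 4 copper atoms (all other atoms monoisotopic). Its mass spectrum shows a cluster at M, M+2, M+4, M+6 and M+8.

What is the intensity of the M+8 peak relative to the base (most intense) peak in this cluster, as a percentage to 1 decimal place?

(0.6915 + 0.3085)^4 gives M 0.2286, M+2 0.4080, M+4 0.2731, M+6 0.0812, M+8 0.0091; the largest is M+2.
P(M+2) = C(4,1) × 0.6915^3 × 0.3085^1 = 4 × 0.33065611 × 0.3085 = 0.408030 (base)
P(M+8) = C(4,4) × 0.6915^0 × 0.3085^4 = 1 × 1.0000 × 0.00905776 = 0.009058
Relative intensity = 0.009058 / 0.408030 × 100 = 2.2

2.2%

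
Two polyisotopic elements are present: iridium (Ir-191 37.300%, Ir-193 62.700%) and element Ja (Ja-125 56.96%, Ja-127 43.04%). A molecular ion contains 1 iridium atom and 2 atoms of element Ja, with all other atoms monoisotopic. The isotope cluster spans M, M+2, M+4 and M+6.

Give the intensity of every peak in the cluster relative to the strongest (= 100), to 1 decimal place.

31.3 : 100.0 : 97.5 : 30.1

Iridium pattern (n=1): 0.3730 : 0.6270
Element Ja pattern (n=2): 0.32444416 : 0.49031168 : 0.18524416
Convolve the two distributions (both contribute in 2-u steps):
  M: 0.3730×0.32444416 = 0.121018
  M+2: 0.3730×0.49031168 + 0.6270×0.32444416 = 0.386313
  M+4: 0.3730×0.18524416 + 0.6270×0.49031168 = 0.376521
  M+6: 0.6270×0.18524416 = 0.116148
Scale to base peak (0.386313) = 100: 31.3 : 100.0 : 97.5 : 30.1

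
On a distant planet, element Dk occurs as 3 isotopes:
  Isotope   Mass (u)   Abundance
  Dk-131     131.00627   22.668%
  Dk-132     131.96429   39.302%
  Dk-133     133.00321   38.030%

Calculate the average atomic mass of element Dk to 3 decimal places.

132.142 u

Ar = Σ fᵢ·mᵢ = 0.22668 × 131.00627 + 0.39302 × 131.96429 + 0.38030 × 133.00321
= 29.696501 + 51.864605 + 50.581121 = 132.142227 u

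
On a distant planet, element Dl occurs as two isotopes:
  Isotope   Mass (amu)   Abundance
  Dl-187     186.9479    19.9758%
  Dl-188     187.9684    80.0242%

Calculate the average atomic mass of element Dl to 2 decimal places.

Weight each isotope mass by its fractional abundance: 0.199758 × 186.9479 + 0.800242 × 187.9684
= 37.34434 + 150.42021 = 187.76455 amu

187.76 amu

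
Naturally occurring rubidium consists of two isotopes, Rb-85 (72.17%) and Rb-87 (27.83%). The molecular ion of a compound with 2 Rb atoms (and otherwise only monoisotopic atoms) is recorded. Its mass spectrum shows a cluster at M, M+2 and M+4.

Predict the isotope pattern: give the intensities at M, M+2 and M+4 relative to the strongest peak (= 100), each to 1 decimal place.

The 2 Rb atoms are independent, so intensities follow the terms of (0.7217 + 0.2783)^2.
P(M) = 0.7217^2 = 0.520851
P(M+2) = 2 × 0.7217^1 × 0.2783^1 = 0.401698
P(M+4) = 0.2783^2 = 0.077451
The M peak is largest (0.520851); scaling to 100 gives 100.0 : 77.1 : 14.9.

100.0 : 77.1 : 14.9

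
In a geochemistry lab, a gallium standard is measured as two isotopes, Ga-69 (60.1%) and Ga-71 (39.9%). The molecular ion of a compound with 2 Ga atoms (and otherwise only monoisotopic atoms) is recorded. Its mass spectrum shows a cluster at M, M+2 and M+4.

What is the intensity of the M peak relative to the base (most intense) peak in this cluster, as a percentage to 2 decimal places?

75.31%

Term probabilities: M 0.3612, M+2 0.4796, M+4 0.1592. Base peak = M+2.
P(M+2) = C(2,1) × 0.601^1 × 0.399^1 = 2 × 0.6010 × 0.3990 = 0.479598 (base)
P(M) = C(2,0) × 0.601^2 × 0.399^0 = 1 × 0.361201 × 1.0000 = 0.361201
Relative intensity = 0.361201 / 0.479598 × 100 = 75.31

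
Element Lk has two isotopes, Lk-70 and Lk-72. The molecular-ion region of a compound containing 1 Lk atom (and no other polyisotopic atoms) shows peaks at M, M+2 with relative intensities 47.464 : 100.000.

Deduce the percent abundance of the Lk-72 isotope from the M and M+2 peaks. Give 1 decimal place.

Let p = fractional abundance of Lk-70. I(M+2)/I(M) = [C(1,1)·p^0·(1−p)] / p^1 = 1·(1−p)/p = 100.000/47.464 = 2.1069
(1−p)/p = 2.1069/1 = 2.1069  ⇒  p = 1/(1 + 2.1069) = 0.3219
Lk-70: 32.2%, Lk-72: 67.8%.

67.8%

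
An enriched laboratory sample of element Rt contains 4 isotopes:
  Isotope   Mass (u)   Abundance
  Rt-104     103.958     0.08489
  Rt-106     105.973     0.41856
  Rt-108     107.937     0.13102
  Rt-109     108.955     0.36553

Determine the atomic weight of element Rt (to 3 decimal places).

The abundance-weighted mean is 0.08489 × 103.958 + 0.41856 × 105.973 + 0.13102 × 107.937 + 0.36553 × 108.955
= 8.8250 + 44.3561 + 14.1419 + 39.8263 = 107.1493 u

107.149 u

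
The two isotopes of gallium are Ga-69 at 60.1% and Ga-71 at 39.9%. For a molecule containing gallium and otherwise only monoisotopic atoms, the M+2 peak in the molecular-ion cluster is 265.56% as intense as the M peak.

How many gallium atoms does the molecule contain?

4

With n Ga atoms, P(M+2)/P(M) = C(n,1)·p^(n−1)q / p^n = n·q/p = n · 0.399/0.601.
n = 2.6556 × 0.601/0.399 = 4.00 ≈ 4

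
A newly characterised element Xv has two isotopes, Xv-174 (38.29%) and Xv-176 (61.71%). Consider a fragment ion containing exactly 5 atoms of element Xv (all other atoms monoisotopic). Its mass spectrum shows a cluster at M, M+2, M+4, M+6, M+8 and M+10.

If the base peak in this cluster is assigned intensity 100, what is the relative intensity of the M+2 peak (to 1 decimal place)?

Term probabilities: M 0.0082, M+2 0.0663, M+4 0.2138, M+6 0.3445, M+8 0.2776, M+10 0.0895. Base peak = M+6.
P(M+6) = C(5,3) × 0.3829^2 × 0.6171^3 = 10 × 0.14661241 × 0.23499934 = 0.344538 (base)
P(M+2) = C(5,1) × 0.3829^4 × 0.6171^1 = 5 × 0.0214952 × 0.6171 = 0.066323
Relative intensity = 0.066323 / 0.344538 × 100 = 19.2

19.2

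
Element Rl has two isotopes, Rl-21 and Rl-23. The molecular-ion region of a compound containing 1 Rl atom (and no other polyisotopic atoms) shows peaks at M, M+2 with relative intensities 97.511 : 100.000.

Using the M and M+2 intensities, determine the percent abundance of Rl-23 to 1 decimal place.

50.6%

Write p for the Rl-21 fraction. I(M+2)/I(M) = [C(1,1)·p^0·(1−p)] / p^1 = 1·(1−p)/p = 100.000/97.511 = 1.0255
(1−p)/p = 1.0255/1 = 1.0255  ⇒  p = 1/(1 + 1.0255) = 0.4937
Rl-21: 49.4%, Rl-23: 50.6%.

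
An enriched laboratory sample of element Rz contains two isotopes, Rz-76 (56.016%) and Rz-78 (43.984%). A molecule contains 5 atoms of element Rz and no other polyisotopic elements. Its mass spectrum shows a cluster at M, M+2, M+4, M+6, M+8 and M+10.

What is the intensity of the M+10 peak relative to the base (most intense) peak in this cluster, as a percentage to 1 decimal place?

4.8%

Binomial terms of (0.56016 + 0.43984)^5: M 0.0552, M+2 0.2165, M+4 0.3400, M+6 0.2670, M+8 0.1048, M+10 0.0165 → M+4 is the base peak.
P(M+4) = C(5,2) × 0.56016^3 × 0.43984^2 = 10 × 0.17576657 × 0.19345923 = 0.340037 (base)
P(M+10) = C(5,5) × 0.56016^0 × 0.43984^5 = 1 × 1.0000 × 0.01646166 = 0.016462
Relative intensity = 0.016462 / 0.340037 × 100 = 4.8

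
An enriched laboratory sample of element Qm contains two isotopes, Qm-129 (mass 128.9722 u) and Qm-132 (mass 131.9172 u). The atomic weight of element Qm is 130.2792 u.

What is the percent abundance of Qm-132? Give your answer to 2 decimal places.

44.38%

With x = fraction of Qm-129 (so Qm-132 is 1 − x):
128.9722·x + 131.9172·(1 − x) = 130.2792
(128.9722 − 131.9172)·x = 130.2792 − 131.9172
x = -1.6380 / -2.9450 = 0.55620 → 55.62% Qm-129, 44.38% Qm-132.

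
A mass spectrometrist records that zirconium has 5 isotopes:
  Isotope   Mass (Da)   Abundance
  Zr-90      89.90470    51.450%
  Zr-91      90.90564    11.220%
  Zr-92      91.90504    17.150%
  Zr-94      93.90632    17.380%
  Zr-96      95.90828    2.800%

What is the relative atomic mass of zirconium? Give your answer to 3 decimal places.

91.224 Da

Ar = Σ fᵢ·mᵢ = 0.51450 × 89.90470 + 0.11220 × 90.90564 + 0.17150 × 91.90504 + 0.17380 × 93.90632 + 0.02800 × 95.90828
= 46.255968 + 10.199613 + 15.761714 + 16.320918 + 2.685432 = 91.223645 Da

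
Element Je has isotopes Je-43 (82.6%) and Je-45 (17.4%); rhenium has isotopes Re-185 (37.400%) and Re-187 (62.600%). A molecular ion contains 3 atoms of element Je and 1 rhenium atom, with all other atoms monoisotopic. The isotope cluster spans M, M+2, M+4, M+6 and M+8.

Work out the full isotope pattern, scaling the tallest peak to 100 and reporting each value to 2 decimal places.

43.37 : 100.00 : 51.65 : 10.07 : 0.68

Element Je pattern (n=3): 0.56355998 : 0.35614807 : 0.07502393 : 0.00526802
Rhenium pattern (n=1): 0.3740 : 0.6260
Convolve the two distributions (both contribute in 2-u steps):
  M: 0.56355998×0.3740 = 0.210771
  M+2: 0.56355998×0.6260 + 0.35614807×0.3740 = 0.485988
  M+4: 0.35614807×0.6260 + 0.07502393×0.3740 = 0.251008
  M+6: 0.07502393×0.6260 + 0.00526802×0.3740 = 0.048935
  M+8: 0.00526802×0.6260 = 0.003298
Scale to base peak (0.485988) = 100: 43.37 : 100.00 : 51.65 : 10.07 : 0.68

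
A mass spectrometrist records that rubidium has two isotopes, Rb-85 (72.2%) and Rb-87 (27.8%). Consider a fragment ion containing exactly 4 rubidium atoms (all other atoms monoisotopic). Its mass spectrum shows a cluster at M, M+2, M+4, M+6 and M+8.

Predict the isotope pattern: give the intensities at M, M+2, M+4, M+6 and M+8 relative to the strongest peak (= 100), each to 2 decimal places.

The 4 Rb atoms are independent, so intensities follow the terms of (0.722 + 0.278)^4.
P(M) = 0.722^4 = 0.271737
P(M+2) = 4 × 0.722^3 × 0.278^1 = 0.418520
P(M+4) = 6 × 0.722^2 × 0.278^2 = 0.241721
P(M+6) = 4 × 0.722^1 × 0.278^3 = 0.062049
P(M+8) = 0.278^4 = 0.005973
The M+2 peak is largest (0.418520); scaling to 100 gives 64.93 : 100.00 : 57.76 : 14.83 : 1.43.

64.93 : 100.00 : 57.76 : 14.83 : 1.43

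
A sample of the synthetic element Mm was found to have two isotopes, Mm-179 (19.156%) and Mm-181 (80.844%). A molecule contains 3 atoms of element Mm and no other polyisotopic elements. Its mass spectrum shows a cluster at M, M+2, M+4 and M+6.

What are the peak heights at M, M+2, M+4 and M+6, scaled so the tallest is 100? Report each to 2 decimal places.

1.33 : 16.84 : 71.09 : 100.00

Each Mm atom is independently Mm-179 (p = 0.19156) or Mm-181 (q = 0.80844); the cluster is the binomial expansion (p + q)^3.
P(M) = 0.19156^3 = 0.007029
P(M+2) = 3 × 0.19156^2 × 0.80844^1 = 0.088998
P(M+4) = 3 × 0.19156^1 × 0.80844^2 = 0.375597
P(M+6) = 0.80844^3 = 0.528376
The M+6 peak is largest (0.528376); scaling to 100 gives 1.33 : 16.84 : 71.09 : 100.00.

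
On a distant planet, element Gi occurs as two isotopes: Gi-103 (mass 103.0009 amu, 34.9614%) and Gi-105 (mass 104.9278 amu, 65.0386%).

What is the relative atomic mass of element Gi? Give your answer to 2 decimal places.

Weight each isotope mass by its fractional abundance: 0.349614 × 103.0009 + 0.650386 × 104.9278
= 36.01056 + 68.24357 = 104.25413 amu

104.25 amu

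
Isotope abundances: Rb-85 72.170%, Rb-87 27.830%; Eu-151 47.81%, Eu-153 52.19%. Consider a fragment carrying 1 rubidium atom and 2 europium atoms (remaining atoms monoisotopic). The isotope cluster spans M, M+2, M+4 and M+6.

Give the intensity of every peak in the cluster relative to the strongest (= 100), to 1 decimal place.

Rubidium pattern (n=1): 0.7217 : 0.2783
Europium pattern (n=2): 0.22857961 : 0.49904078 : 0.27237961
Convolve the two distributions (both contribute in 2-u steps):
  M: 0.7217×0.22857961 = 0.164966
  M+2: 0.7217×0.49904078 + 0.2783×0.22857961 = 0.423771
  M+4: 0.7217×0.27237961 + 0.2783×0.49904078 = 0.335459
  M+6: 0.2783×0.27237961 = 0.075803
Scale to base peak (0.423771) = 100: 38.9 : 100.0 : 79.2 : 17.9

38.9 : 100.0 : 79.2 : 17.9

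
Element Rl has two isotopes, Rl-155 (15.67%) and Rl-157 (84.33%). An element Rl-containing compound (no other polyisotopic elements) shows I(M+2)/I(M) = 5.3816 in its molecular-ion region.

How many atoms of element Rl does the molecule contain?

1

The M+2/M ratio from n Rl atoms is n · q/p = n · 0.8433/0.1567.
n = 5.3816 × 0.1567/0.8433 = 1.00 ≈ 1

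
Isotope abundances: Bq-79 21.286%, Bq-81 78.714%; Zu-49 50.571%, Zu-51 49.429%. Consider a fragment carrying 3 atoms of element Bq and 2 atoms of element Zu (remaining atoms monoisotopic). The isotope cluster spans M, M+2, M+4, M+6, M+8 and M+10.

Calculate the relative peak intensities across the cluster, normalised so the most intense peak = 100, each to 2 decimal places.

Element Bq pattern (n=3): 0.00964455 : 0.10699448 : 0.39565739 : 0.48770358
Element Zu pattern (n=2): 0.2557426 : 0.49993479 : 0.2443226
Convolve the two distributions (both contribute in 2-u steps):
  M: 0.00964455×0.2557426 = 0.002467
  M+2: 0.00964455×0.49993479 + 0.10699448×0.2557426 = 0.032185
  M+4: 0.00964455×0.2443226 + 0.10699448×0.49993479 + 0.39565739×0.2557426 = 0.157033
  M+6: 0.10699448×0.2443226 + 0.39565739×0.49993479 + 0.48770358×0.2557426 = 0.348671
  M+8: 0.39565739×0.2443226 + 0.48770358×0.49993479 = 0.340488
  M+10: 0.48770358×0.2443226 = 0.119157
Scale to base peak (0.348671) = 100: 0.71 : 9.23 : 45.04 : 100.00 : 97.65 : 34.17

0.71 : 9.23 : 45.04 : 100.00 : 97.65 : 34.17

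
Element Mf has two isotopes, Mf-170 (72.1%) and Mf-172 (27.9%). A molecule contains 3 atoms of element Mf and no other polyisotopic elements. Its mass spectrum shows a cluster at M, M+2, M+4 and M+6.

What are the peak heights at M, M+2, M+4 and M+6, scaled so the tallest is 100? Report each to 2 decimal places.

The 3 Mf atoms are independent, so intensities follow the terms of (0.721 + 0.279)^3.
P(M) = 0.721^3 = 0.374805
P(M+2) = 3 × 0.721^2 × 0.279^1 = 0.435107
P(M+4) = 3 × 0.721^1 × 0.279^2 = 0.168370
P(M+6) = 0.279^3 = 0.021718
The M+2 peak is largest (0.435107); scaling to 100 gives 86.14 : 100.00 : 38.70 : 4.99.

86.14 : 100.00 : 38.70 : 4.99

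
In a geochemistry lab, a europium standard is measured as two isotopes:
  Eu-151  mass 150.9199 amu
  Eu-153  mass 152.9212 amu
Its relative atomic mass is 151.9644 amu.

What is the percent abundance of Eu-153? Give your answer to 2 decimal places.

Writing the weighted mean with unknown fraction x of Eu-151:
150.9199·x + 152.9212·(1 − x) = 151.9644
(150.9199 − 152.9212)·x = 151.9644 − 152.9212
x = -0.9568 / -2.0013 = 0.47809 → 47.81% Eu-151, 52.19% Eu-153.

52.19%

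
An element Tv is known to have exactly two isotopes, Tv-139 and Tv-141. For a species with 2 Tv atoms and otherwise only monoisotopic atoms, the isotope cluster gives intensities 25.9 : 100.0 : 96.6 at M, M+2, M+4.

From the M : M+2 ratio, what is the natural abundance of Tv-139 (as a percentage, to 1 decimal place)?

34.1%

Let p = fractional abundance of Tv-139. I(M+2)/I(M) = [C(2,1)·p^1·(1−p)] / p^2 = 2·(1−p)/p = 100.0/25.9 = 3.8610
(1−p)/p = 3.8610/2 = 1.9305  ⇒  p = 1/(1 + 1.9305) = 0.3412
Tv-139: 34.1%, Tv-141: 65.9%.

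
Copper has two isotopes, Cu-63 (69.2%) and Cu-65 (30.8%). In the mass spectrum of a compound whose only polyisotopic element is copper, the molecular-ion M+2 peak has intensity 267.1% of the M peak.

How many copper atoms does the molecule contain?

6

The M+2/M ratio from n Cu atoms is n · q/p = n · 0.308/0.692.
n = 2.671 × 0.692/0.308 = 6.00 ≈ 6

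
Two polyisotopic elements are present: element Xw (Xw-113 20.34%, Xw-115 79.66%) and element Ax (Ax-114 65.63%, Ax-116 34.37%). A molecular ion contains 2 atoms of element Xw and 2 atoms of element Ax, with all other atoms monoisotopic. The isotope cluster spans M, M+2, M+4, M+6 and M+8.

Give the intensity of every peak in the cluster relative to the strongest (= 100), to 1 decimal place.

Element Xw pattern (n=2): 0.04137156 : 0.32405688 : 0.63457156
Element Ax pattern (n=2): 0.43072969 : 0.45114062 : 0.11812969
Convolve the two distributions (both contribute in 2-u steps):
  M: 0.04137156×0.43072969 = 0.017820
  M+2: 0.04137156×0.45114062 + 0.32405688×0.43072969 = 0.158245
  M+4: 0.04137156×0.11812969 + 0.32405688×0.45114062 + 0.63457156×0.43072969 = 0.424411
  M+6: 0.32405688×0.11812969 + 0.63457156×0.45114062 = 0.324562
  M+8: 0.63457156×0.11812969 = 0.074962
Scale to base peak (0.424411) = 100: 4.2 : 37.3 : 100.0 : 76.5 : 17.7

4.2 : 37.3 : 100.0 : 76.5 : 17.7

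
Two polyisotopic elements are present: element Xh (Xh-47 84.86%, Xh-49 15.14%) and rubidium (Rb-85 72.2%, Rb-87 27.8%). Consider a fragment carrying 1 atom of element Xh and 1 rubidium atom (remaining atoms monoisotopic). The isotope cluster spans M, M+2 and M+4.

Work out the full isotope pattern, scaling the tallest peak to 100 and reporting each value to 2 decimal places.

100.00 : 56.35 : 6.87

Element Xh pattern (n=1): 0.8486 : 0.1514
Rubidium pattern (n=1): 0.7220 : 0.2780
Convolve the two distributions (both contribute in 2-u steps):
  M: 0.8486×0.7220 = 0.612689
  M+2: 0.8486×0.2780 + 0.1514×0.7220 = 0.345222
  M+4: 0.1514×0.2780 = 0.042089
Scale to base peak (0.612689) = 100: 100.00 : 56.35 : 6.87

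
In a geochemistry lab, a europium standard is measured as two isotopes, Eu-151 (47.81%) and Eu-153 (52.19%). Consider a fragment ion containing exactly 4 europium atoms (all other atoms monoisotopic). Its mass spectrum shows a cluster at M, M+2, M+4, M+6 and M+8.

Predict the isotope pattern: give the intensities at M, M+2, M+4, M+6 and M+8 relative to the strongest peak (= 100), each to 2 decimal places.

13.99 : 61.07 : 100.00 : 72.77 : 19.86

The 4 Eu atoms are independent, so intensities follow the terms of (0.4781 + 0.5219)^4.
P(M) = 0.4781^4 = 0.052249
P(M+2) = 4 × 0.4781^3 × 0.5219^1 = 0.228141
P(M+4) = 6 × 0.4781^2 × 0.5219^2 = 0.373563
P(M+6) = 4 × 0.4781^1 × 0.5219^3 = 0.271857
P(M+8) = 0.5219^4 = 0.074191
The M+4 peak is largest (0.373563); scaling to 100 gives 13.99 : 61.07 : 100.00 : 72.77 : 19.86.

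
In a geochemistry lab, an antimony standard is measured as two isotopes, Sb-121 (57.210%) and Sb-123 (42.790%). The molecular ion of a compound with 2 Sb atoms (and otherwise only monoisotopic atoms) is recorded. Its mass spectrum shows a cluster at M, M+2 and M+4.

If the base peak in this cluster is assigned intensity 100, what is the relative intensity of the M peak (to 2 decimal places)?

Term probabilities: M 0.3273, M+2 0.4896, M+4 0.1831. Base peak = M+2.
P(M+2) = C(2,1) × 0.57210^1 × 0.42790^1 = 2 × 0.5721 × 0.4279 = 0.489603 (base)
P(M) = C(2,0) × 0.57210^2 × 0.42790^0 = 1 × 0.32729841 × 1.0000 = 0.327298
Relative intensity = 0.327298 / 0.489603 × 100 = 66.85

66.85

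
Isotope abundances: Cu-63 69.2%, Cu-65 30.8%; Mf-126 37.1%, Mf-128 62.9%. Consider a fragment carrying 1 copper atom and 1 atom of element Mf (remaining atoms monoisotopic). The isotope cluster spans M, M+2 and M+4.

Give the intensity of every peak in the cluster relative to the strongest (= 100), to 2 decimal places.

46.72 : 100.00 : 35.25

Copper pattern (n=1): 0.6920 : 0.3080
Element Mf pattern (n=1): 0.3710 : 0.6290
Convolve the two distributions (both contribute in 2-u steps):
  M: 0.6920×0.3710 = 0.256732
  M+2: 0.6920×0.6290 + 0.3080×0.3710 = 0.549536
  M+4: 0.3080×0.6290 = 0.193732
Scale to base peak (0.549536) = 100: 46.72 : 100.00 : 35.25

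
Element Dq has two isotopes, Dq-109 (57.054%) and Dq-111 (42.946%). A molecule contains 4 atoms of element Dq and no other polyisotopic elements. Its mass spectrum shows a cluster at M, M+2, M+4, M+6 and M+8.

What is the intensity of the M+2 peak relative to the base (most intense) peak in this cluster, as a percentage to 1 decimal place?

88.6%

Term probabilities: M 0.1060, M+2 0.3190, M+4 0.3602, M+6 0.1808, M+8 0.0340. Base peak = M+4.
P(M+4) = C(4,2) × 0.57054^2 × 0.42946^2 = 6 × 0.32551589 × 0.18443589 = 0.360221 (base)
P(M+2) = C(4,1) × 0.57054^3 × 0.42946^1 = 4 × 0.18571984 × 0.42946 = 0.319037
Relative intensity = 0.319037 / 0.360221 × 100 = 88.6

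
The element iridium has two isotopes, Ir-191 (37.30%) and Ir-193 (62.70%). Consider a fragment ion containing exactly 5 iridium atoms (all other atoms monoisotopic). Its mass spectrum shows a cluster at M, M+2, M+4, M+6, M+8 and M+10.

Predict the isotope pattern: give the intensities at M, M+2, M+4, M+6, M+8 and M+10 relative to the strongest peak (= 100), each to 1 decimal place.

Each Ir atom is independently Ir-191 (p = 0.3730) or Ir-193 (q = 0.6270); the cluster is the binomial expansion (p + q)^5.
P(M) = 0.3730^5 = 0.007220
P(M+2) = 5 × 0.3730^4 × 0.6270^1 = 0.060684
P(M+4) = 10 × 0.3730^3 × 0.6270^2 = 0.204015
P(M+6) = 10 × 0.3730^2 × 0.6270^3 = 0.342942
P(M+8) = 5 × 0.3730^1 × 0.6270^4 = 0.288237
P(M+10) = 0.6270^5 = 0.096903
The M+6 peak is largest (0.342942); scaling to 100 gives 2.1 : 17.7 : 59.5 : 100.0 : 84.0 : 28.3.

2.1 : 17.7 : 59.5 : 100.0 : 84.0 : 28.3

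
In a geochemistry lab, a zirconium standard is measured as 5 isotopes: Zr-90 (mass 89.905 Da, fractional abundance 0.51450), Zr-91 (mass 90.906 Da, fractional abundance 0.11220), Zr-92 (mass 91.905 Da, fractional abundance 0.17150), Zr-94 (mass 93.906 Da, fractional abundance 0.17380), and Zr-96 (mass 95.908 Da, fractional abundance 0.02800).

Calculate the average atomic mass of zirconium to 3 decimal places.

91.224 Da

Ar = Σ fᵢ·mᵢ = 0.51450 × 89.905 + 0.11220 × 90.906 + 0.17150 × 91.905 + 0.17380 × 93.906 + 0.02800 × 95.908
= 46.2561 + 10.1997 + 15.7617 + 16.3209 + 2.6854 = 91.2238 Da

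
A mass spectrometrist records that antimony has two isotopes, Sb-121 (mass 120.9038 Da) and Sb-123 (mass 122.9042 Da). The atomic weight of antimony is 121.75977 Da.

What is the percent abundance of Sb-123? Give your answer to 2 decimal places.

With x = fraction of Sb-121 (so Sb-123 is 1 − x):
120.9038·x + 122.9042·(1 − x) = 121.75977
(120.9038 − 122.9042)·x = 121.75977 − 122.9042
x = -1.14443 / -2.0004 = 0.57210 → 57.21% Sb-121, 42.79% Sb-123.

42.79%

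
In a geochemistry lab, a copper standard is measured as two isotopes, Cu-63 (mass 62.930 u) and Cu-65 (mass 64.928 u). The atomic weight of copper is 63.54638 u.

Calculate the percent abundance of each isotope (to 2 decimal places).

Cu-63: 69.15%, Cu-65: 30.85%

Writing the weighted mean with unknown fraction x of Cu-63:
62.930·x + 64.928·(1 − x) = 63.54638
(62.930 − 64.928)·x = 63.54638 − 64.928
x = -1.38162 / -1.998 = 0.69150 → 69.15% Cu-63, 30.85% Cu-65.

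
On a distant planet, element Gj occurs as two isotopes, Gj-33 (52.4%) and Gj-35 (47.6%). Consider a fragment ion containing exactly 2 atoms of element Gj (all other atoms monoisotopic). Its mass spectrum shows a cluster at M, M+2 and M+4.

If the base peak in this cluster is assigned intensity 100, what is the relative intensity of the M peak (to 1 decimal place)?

Term probabilities: M 0.2746, M+2 0.4988, M+4 0.2266. Base peak = M+2.
P(M+2) = C(2,1) × 0.524^1 × 0.476^1 = 2 × 0.5240 × 0.4760 = 0.498848 (base)
P(M) = C(2,0) × 0.524^2 × 0.476^0 = 1 × 0.274576 × 1.0000 = 0.274576
Relative intensity = 0.274576 / 0.498848 × 100 = 55.0

55.0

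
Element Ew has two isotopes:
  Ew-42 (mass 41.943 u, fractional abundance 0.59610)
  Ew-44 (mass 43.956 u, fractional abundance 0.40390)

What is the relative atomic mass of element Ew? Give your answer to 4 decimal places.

42.7561 u

Weight each isotope mass by its fractional abundance: 0.59610 × 41.943 + 0.40390 × 43.956
= 25.00222 + 17.75383 = 42.75605 u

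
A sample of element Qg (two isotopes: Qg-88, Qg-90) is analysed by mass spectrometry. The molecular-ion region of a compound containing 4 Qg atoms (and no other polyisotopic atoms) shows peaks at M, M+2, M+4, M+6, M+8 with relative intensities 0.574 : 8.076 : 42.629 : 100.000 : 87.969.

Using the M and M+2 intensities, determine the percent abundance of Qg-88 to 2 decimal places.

Write p for the Qg-88 fraction. I(M+2)/I(M) = [C(4,1)·p^3·(1−p)] / p^4 = 4·(1−p)/p = 8.076/0.574 = 14.0697
(1−p)/p = 14.0697/4 = 3.5174  ⇒  p = 1/(1 + 3.5174) = 0.2214
Qg-88: 22.14%, Qg-90: 77.86%.

22.14%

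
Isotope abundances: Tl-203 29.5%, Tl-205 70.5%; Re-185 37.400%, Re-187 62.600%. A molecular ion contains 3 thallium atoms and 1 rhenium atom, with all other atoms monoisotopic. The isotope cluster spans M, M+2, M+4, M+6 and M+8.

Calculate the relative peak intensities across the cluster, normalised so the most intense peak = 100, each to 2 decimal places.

2.36 : 20.89 : 68.83 : 100.00 : 53.97

Thallium pattern (n=3): 0.02567237 : 0.18405787 : 0.43986713 : 0.35040263
Rhenium pattern (n=1): 0.3740 : 0.6260
Convolve the two distributions (both contribute in 2-u steps):
  M: 0.02567237×0.3740 = 0.009601
  M+2: 0.02567237×0.6260 + 0.18405787×0.3740 = 0.084909
  M+4: 0.18405787×0.6260 + 0.43986713×0.3740 = 0.279731
  M+6: 0.43986713×0.6260 + 0.35040263×0.3740 = 0.406407
  M+8: 0.35040263×0.6260 = 0.219352
Scale to base peak (0.406407) = 100: 2.36 : 20.89 : 68.83 : 100.00 : 53.97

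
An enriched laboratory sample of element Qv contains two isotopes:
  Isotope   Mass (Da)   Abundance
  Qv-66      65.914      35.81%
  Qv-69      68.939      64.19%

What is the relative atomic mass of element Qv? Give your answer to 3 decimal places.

67.856 Da

Average mass = Σ (abundance × isotope mass) = 0.3581 × 65.914 + 0.6419 × 68.939
= 23.6038 + 44.2519 = 67.8557 Da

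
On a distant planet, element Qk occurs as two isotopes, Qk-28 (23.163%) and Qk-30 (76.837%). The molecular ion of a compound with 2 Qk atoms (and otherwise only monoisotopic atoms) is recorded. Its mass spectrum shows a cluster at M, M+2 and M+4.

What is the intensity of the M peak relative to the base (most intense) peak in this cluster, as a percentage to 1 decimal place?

9.1%

Term probabilities: M 0.0537, M+2 0.3560, M+4 0.5904. Base peak = M+4.
P(M+4) = C(2,2) × 0.23163^0 × 0.76837^2 = 1 × 1.0000 × 0.59039246 = 0.590392 (base)
P(M) = C(2,0) × 0.23163^2 × 0.76837^0 = 1 × 0.05365246 × 1.0000 = 0.053652
Relative intensity = 0.053652 / 0.590392 × 100 = 9.1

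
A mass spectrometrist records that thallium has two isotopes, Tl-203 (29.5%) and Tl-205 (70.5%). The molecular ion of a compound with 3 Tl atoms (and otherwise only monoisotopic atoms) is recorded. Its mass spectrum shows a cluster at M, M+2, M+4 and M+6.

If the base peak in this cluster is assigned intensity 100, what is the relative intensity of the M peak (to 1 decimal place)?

5.8

Binomial terms of (0.295 + 0.705)^3: M 0.0257, M+2 0.1841, M+4 0.4399, M+6 0.3504 → M+4 is the base peak.
P(M+4) = C(3,2) × 0.295^1 × 0.705^2 = 3 × 0.2950 × 0.497025 = 0.439867 (base)
P(M) = C(3,0) × 0.295^3 × 0.705^0 = 1 × 0.02567237 × 1.0000 = 0.025672
Relative intensity = 0.025672 / 0.439867 × 100 = 5.8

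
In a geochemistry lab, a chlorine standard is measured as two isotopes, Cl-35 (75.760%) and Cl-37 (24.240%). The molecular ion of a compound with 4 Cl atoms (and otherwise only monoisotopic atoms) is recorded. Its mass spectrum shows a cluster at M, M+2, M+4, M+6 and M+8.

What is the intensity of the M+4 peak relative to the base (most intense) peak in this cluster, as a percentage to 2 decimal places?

47.99%

Term probabilities: M 0.3294, M+2 0.4216, M+4 0.2023, M+6 0.0432, M+8 0.0035. Base peak = M+2.
P(M+2) = C(4,1) × 0.75760^3 × 0.24240^1 = 4 × 0.4348304 × 0.2424 = 0.421612 (base)
P(M+4) = C(4,2) × 0.75760^2 × 0.24240^2 = 6 × 0.57395776 × 0.05875776 = 0.202347
Relative intensity = 0.202347 / 0.421612 × 100 = 47.99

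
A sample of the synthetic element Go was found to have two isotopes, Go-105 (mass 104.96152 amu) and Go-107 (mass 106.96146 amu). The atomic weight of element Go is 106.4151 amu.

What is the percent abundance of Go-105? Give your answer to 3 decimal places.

Let x be the fractional abundance of Go-105; then Go-107 has abundance 1 − x.
104.96152·x + 106.96146·(1 − x) = 106.4151
(104.96152 − 106.96146)·x = 106.4151 − 106.96146
x = -0.54636 / -1.99994 = 0.27319 → 27.319% Go-105, 72.681% Go-107.

27.319%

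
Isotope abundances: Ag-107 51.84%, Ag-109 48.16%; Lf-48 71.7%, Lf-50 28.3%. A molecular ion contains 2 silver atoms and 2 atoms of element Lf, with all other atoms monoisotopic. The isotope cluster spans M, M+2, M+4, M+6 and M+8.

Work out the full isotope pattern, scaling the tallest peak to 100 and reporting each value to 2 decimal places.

37.77 : 100.00 : 93.89 : 36.67 : 5.08

Silver pattern (n=2): 0.26873856 : 0.49932288 : 0.23193856
Element Lf pattern (n=2): 0.514089 : 0.405822 : 0.080089
Convolve the two distributions (both contribute in 2-u steps):
  M: 0.26873856×0.514089 = 0.138156
  M+2: 0.26873856×0.405822 + 0.49932288×0.514089 = 0.365756
  M+4: 0.26873856×0.080089 + 0.49932288×0.405822 + 0.23193856×0.514089 = 0.343396
  M+6: 0.49932288×0.080089 + 0.23193856×0.405822 = 0.134116
  M+8: 0.23193856×0.080089 = 0.018576
Scale to base peak (0.365756) = 100: 37.77 : 100.00 : 93.89 : 36.67 : 5.08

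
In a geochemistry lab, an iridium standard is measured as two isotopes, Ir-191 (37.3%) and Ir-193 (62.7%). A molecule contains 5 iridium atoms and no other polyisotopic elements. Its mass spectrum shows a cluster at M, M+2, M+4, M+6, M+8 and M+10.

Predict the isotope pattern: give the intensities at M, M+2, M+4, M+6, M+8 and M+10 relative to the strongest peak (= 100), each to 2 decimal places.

Each Ir atom is independently Ir-191 (p = 0.373) or Ir-193 (q = 0.627); the cluster is the binomial expansion (p + q)^5.
P(M) = 0.373^5 = 0.007220
P(M+2) = 5 × 0.373^4 × 0.627^1 = 0.060684
P(M+4) = 10 × 0.373^3 × 0.627^2 = 0.204015
P(M+6) = 10 × 0.373^2 × 0.627^3 = 0.342942
P(M+8) = 5 × 0.373^1 × 0.627^4 = 0.288237
P(M+10) = 0.627^5 = 0.096903
The M+6 peak is largest (0.342942); scaling to 100 gives 2.11 : 17.70 : 59.49 : 100.00 : 84.05 : 28.26.

2.11 : 17.70 : 59.49 : 100.00 : 84.05 : 28.26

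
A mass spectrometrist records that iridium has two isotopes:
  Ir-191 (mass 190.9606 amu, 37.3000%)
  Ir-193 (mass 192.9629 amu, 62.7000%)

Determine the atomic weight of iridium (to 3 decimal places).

192.216 amu

Average mass = Σ (abundance × isotope mass) = 0.373000 × 190.9606 + 0.627000 × 192.9629
= 71.22830 + 120.98774 = 192.21604 amu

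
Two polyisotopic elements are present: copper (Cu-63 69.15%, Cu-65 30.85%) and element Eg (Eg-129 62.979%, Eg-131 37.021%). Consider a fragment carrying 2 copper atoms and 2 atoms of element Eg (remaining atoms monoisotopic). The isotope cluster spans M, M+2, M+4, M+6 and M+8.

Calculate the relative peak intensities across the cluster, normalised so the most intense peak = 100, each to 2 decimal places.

Copper pattern (n=2): 0.47817225 : 0.4266555 : 0.09517225
Element Eg pattern (n=2): 0.39663544 : 0.46630911 : 0.13705544
Convolve the two distributions (both contribute in 2-u steps):
  M: 0.47817225×0.39663544 = 0.189660
  M+2: 0.47817225×0.46630911 + 0.4266555×0.39663544 = 0.392203
  M+4: 0.47817225×0.13705544 + 0.4266555×0.46630911 + 0.09517225×0.39663544 = 0.302238
  M+6: 0.4266555×0.13705544 + 0.09517225×0.46630911 = 0.102855
  M+8: 0.09517225×0.13705544 = 0.013044
Scale to base peak (0.392203) = 100: 48.36 : 100.00 : 77.06 : 26.22 : 3.33

48.36 : 100.00 : 77.06 : 26.22 : 3.33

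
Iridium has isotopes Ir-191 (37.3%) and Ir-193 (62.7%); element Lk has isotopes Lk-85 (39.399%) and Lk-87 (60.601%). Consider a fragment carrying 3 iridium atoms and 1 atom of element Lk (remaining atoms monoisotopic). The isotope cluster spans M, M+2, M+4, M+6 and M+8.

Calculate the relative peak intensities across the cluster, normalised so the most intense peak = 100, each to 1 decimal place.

5.6 : 37.0 : 91.3 : 100.0 : 41.1

Iridium pattern (n=3): 0.05189512 : 0.26170165 : 0.43991135 : 0.24649188
Element Lk pattern (n=1): 0.39399 : 0.60601
Convolve the two distributions (both contribute in 2-u steps):
  M: 0.05189512×0.39399 = 0.020446
  M+2: 0.05189512×0.60601 + 0.26170165×0.39399 = 0.134557
  M+4: 0.26170165×0.60601 + 0.43991135×0.39399 = 0.331914
  M+6: 0.43991135×0.60601 + 0.24649188×0.39399 = 0.363706
  M+8: 0.24649188×0.60601 = 0.149377
Scale to base peak (0.363706) = 100: 5.6 : 37.0 : 91.3 : 100.0 : 41.1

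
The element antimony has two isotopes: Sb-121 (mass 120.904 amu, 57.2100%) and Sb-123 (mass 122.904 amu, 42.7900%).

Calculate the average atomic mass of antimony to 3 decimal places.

121.760 amu

Ar = Σ fᵢ·mᵢ = 0.572100 × 120.904 + 0.427900 × 122.904
= 69.1692 + 52.5906 = 121.7598 amu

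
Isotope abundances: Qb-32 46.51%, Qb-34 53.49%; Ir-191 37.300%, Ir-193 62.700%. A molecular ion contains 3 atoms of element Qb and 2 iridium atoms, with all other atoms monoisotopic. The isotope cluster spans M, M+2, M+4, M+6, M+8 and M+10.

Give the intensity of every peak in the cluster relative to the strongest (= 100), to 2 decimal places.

4.06 : 27.68 : 74.74 : 100.00 : 66.34 : 17.47

Element Qb pattern (n=3): 0.10060951 : 0.34712551 : 0.39922046 : 0.15304452
Iridium pattern (n=2): 0.139129 : 0.467742 : 0.393129
Convolve the two distributions (both contribute in 2-u steps):
  M: 0.10060951×0.139129 = 0.013998
  M+2: 0.10060951×0.467742 + 0.34712551×0.139129 = 0.095355
  M+4: 0.10060951×0.393129 + 0.34712551×0.467742 + 0.39922046×0.139129 = 0.257461
  M+6: 0.34712551×0.393129 + 0.39922046×0.467742 + 0.15304452×0.139129 = 0.344490
  M+8: 0.39922046×0.393129 + 0.15304452×0.467742 = 0.228530
  M+10: 0.15304452×0.393129 = 0.060166
Scale to base peak (0.344490) = 100: 4.06 : 27.68 : 74.74 : 100.00 : 66.34 : 17.47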